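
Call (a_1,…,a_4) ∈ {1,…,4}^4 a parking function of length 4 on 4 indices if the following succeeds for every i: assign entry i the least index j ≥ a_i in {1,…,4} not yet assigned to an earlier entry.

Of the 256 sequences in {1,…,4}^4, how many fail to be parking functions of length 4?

131

Count = (5−4)·5^(4−1) = 1 · 125 = 125 (Konheim–Weiss)
One tuple (4,4,1,4) → sorted (1,4,4,4): b_2=4>2, not a PF.
So 256 − 125 = 131 fail.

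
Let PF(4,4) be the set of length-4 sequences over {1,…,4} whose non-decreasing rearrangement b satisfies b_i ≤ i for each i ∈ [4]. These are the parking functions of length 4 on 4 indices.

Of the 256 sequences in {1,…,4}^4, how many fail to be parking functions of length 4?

131

|PF(4,4)| = (4−4+1)·(4+1)^(4−1) = 1·125 = 125 [KW]
Example (3,2,4,2) → sorted (2,2,3,4): b_1=2>1, not a PF.
4^4 − 125 = 256 − 125 = 131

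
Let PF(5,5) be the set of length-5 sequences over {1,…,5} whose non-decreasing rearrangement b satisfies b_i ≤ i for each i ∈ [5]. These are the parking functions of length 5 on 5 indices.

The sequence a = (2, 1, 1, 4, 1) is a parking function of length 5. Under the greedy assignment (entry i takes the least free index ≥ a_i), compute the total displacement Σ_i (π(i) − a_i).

Σπ = 5·6/2 = 15 (π permutes [5]); Σa = 2+1+1+4+1 = 9; disp = 15−9 = 6.

6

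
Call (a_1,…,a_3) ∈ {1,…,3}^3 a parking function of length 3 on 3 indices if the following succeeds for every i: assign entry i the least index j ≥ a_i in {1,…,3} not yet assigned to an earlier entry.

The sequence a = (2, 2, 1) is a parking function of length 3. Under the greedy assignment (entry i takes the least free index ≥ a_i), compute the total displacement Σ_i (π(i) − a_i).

Σπ = 3·4/2 = 6 (π permutes [3]); Σa = 2+2+1 = 5; disp = 6−5 = 1.

1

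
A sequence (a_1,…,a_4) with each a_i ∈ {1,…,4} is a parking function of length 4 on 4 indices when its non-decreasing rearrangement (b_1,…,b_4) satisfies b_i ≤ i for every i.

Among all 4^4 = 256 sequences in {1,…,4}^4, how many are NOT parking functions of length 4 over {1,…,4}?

#PF = (4+1−4)·(4+1)^{4−1} = 1×125 = 125 (Konheim–Weiss)
Check (3,4,3,4) → sorted (3,3,4,4): b_1=3>1, not a PF.
4^4 − 125 = 256 − 125 = 131

131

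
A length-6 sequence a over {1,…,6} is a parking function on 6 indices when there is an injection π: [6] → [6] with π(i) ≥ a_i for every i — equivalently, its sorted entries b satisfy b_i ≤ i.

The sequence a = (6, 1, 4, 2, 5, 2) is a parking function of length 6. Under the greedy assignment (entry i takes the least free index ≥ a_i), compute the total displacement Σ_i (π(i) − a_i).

Σπ = 21 ({1..6} each once); Σa = 6+1+4+2+5+2 = 20; disp = 21−20 = 1.

1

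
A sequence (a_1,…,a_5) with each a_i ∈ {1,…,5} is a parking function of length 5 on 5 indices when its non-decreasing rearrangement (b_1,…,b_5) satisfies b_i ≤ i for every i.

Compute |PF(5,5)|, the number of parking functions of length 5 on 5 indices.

1296

#PF = (5−5+1)·(5+1)^(5−1) = 1·1296 = 1296
Check (2,2,1,3,4) → sorted (1,2,2,3,4): b_i ≤ i ∀i, a PF.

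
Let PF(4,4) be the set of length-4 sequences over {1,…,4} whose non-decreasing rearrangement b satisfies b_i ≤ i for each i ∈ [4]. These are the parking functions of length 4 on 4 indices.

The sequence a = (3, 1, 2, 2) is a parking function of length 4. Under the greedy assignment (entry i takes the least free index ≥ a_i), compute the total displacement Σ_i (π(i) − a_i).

Σπ = 4·5/2 = 10 (π permutes [4]); Σa = 3+1+2+2 = 8; disp = 10−8 = 2.

2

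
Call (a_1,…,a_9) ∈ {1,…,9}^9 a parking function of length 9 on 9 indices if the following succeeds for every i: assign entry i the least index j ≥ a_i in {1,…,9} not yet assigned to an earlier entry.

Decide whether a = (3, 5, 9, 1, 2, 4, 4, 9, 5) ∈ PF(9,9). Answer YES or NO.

Order a: b = (1, 2, 3, 4, 4, 5, 5, 9, 9).
  b_1=1 ≤ 1
  b_2=2 ≤ 2
  b_3=3 ≤ 3
  b_4=4 ≤ 4
  b_5=4 ≤ 5
  b_6=5 ≤ 6
  b_7=5 ≤ 7
  b_8=9 > 8
  fails at i=8 ⇒ NO

NO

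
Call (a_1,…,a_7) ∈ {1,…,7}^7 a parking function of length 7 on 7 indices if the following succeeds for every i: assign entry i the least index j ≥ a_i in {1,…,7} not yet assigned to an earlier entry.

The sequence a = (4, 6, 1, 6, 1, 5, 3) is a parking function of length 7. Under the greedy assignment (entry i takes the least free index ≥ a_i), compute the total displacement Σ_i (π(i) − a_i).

Σπ = 7·8/2 = 28 (π permutes [7]); Σa = 4+6+1+6+1+5+3 = 26; disp = 28−26 = 2.

2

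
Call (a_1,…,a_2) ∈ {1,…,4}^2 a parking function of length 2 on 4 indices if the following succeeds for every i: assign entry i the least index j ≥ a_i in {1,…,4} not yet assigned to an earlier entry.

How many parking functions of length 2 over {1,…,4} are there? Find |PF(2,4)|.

|PF| = 3·5^1 = 3·5 = 15 [KW]
Example (1,3) → sorted (1,3): b_i ≤ 2+i ∀i, a PF.

15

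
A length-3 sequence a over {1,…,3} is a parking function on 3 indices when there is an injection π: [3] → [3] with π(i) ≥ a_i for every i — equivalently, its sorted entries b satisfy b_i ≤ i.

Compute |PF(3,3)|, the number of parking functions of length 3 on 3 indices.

16

|PF| = (4−3)·4^(3−1) = 1 · 16 = 16 [KW]
One tuple (1,1,1) → sorted (1,1,1): b_i ≤ i ∀i, a PF.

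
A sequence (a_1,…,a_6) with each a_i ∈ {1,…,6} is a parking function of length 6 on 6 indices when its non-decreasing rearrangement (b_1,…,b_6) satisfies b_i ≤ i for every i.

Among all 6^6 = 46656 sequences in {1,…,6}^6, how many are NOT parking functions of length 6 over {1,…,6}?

29849

#PF = (6−6+1)·(6+1)^(6−1) = 1 · 16807 = 16807 [KW]
Check (6,2,6,6,6,5) → sorted (2,5,6,6,6,6): b_1=2>1, not a PF.
Total 46656; non-PF = 46656−16807 = 29849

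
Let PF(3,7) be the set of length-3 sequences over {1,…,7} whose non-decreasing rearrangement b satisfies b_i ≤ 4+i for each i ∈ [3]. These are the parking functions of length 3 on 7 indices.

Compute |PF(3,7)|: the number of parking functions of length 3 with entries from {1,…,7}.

320

#PF = (8−3)·8^(3−1) = 5·64 = 320 [KW]
Check (7,4,6) → sorted (4,6,7): b_i ≤ 4+i ∀i, a PF.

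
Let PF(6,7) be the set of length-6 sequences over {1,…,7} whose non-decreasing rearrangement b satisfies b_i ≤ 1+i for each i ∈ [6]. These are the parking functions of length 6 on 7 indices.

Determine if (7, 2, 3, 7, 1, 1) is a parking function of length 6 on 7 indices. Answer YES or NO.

Rearranged: b = (1, 1, 2, 3, 7, 7).
  b_1=1 ≤ 2
  b_2=1 ≤ 3
  b_3=2 ≤ 4
  b_4=3 ≤ 5
  b_5=7 > 6
  fails at i=5 ⇒ NO

NO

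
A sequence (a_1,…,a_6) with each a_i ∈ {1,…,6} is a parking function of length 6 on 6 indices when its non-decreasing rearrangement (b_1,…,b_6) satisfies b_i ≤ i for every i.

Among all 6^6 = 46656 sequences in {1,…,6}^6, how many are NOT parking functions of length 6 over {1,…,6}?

29849

#PF = (6−6+1)·(6+1)^(6−1) = 1 · 16807 = 16807 [KW]
E.g. (5,4,3,6,2,3) → sorted (2,3,3,4,5,6): b_1=2>1, not a PF.
6^6 − 16807 = 46656 − 16807 = 29849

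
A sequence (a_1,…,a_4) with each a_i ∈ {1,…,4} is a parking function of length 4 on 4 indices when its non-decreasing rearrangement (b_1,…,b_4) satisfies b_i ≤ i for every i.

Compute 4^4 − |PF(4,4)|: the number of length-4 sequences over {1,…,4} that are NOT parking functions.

131

Count = (4−4+1)·(4+1)^(4−1) = 1 · 125 = 125 (Pollak)
Check (4,4,1,3) → sorted (1,3,4,4): b_2=3>2, not a PF.
So 256 − 125 = 131 fail.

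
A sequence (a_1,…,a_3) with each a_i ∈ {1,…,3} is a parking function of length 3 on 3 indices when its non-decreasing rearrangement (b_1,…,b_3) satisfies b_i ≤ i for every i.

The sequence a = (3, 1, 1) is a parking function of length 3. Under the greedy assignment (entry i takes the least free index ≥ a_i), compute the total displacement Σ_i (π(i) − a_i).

Σπ = 6 ({1..3} each once); Σa = 3+1+1 = 5; disp = 6−5 = 1.

1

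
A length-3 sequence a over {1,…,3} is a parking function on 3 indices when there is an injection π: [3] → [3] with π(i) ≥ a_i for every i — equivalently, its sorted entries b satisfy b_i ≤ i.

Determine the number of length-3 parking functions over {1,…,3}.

|PF(3,3)| = 1·4^2 = 1·16 = 16 (Konheim–Weiss)
Check (1,2,2) → sorted (1,2,2): b_i ≤ i ∀i, a PF.

16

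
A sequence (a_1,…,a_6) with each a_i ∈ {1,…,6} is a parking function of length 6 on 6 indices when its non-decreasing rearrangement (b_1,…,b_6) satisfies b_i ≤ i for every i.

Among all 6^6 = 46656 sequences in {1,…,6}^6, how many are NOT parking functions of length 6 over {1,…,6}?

Count = 1·7^5 = 1·16807 = 16807 (Pollak)
Example (2,6,6,6,3,6) → sorted (2,3,6,6,6,6): b_1=2>1, not a PF.
Total 46656; non-PF = 46656−16807 = 29849

29849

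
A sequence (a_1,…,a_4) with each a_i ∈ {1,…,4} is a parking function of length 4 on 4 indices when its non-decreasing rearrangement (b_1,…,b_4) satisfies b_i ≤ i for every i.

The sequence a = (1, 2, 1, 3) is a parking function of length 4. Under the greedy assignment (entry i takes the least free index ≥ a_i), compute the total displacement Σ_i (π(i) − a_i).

3

Σπ = 10 ({1..4} each once); Σa = 1+2+1+3 = 7; disp = 10−7 = 3.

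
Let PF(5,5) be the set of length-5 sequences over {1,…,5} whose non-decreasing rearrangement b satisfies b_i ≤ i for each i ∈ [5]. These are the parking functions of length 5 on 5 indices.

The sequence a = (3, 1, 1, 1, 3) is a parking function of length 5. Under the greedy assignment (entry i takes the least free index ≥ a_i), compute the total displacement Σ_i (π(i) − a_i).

Σπ = 5·6/2 = 15 (π permutes [5]); Σa = 3+1+1+1+3 = 9; disp = 15−9 = 6.

6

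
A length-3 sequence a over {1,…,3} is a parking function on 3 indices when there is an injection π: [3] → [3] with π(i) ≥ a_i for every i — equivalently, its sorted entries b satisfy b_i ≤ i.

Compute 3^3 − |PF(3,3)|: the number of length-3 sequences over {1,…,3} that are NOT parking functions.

11

Count = (3+1−3)·(3+1)^{3−1} = 1×16 = 16 [KW]
Example (1,3,3) → sorted (1,3,3): b_2=3>2, not a PF.
So 27 − 16 = 11 fail.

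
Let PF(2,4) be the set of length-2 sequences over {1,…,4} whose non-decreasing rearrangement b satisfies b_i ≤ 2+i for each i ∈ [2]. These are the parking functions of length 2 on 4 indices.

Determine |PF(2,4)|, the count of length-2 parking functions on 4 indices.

15

#PF = (5−2)·5^(2−1) = 3×5 = 15 (Pollak)
One tuple (2,4) → sorted (2,4): b_i ≤ 2+i ∀i, a PF.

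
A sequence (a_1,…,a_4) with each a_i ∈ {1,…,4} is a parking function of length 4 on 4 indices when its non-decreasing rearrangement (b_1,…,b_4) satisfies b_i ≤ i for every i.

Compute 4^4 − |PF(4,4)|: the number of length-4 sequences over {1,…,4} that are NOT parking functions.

131

|PF(4,4)| = (4−4+1)·(4+1)^(4−1) = 1·125 = 125 (Konheim–Weiss)
E.g. (3,4,3,4) → sorted (3,3,4,4): b_1=3>1, not a PF.
Total 256; non-PF = 256−125 = 131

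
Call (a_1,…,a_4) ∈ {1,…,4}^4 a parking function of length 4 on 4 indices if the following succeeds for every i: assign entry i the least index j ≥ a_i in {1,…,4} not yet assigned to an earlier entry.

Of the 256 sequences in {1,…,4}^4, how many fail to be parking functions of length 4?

131

|PF| = (5−4)·5^(4−1) = 1 · 125 = 125
E.g. (3,4,4,1) → sorted (1,3,4,4): b_2=3>2, not a PF.
4^4 − 125 = 256 − 125 = 131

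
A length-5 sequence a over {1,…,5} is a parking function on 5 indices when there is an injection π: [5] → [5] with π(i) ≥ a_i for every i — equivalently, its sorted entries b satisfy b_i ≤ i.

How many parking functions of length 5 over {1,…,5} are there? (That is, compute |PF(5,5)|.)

1296

|PF| = (5−5+1)·(5+1)^(5−1) = 1×1296 = 1296 [KW]
Example (2,4,1,2,4) → sorted (1,2,2,4,4): b_i ≤ i ∀i, a PF.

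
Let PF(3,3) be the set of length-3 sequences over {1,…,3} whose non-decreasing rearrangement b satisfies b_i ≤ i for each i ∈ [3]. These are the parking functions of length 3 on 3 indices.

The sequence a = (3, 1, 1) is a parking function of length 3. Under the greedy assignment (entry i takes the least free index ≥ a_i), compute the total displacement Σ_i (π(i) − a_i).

Σπ = 3·4/2 = 6 (π permutes [3]); Σa = 3+1+1 = 5; disp = 6−5 = 1.

1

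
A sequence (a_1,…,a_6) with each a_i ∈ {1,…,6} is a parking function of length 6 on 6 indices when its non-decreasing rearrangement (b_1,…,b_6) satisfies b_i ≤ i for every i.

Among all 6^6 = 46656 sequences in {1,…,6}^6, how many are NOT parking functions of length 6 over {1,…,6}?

29849

#PF = (6+1−6)·(6+1)^{6−1} = 1×16807 = 16807
Example (6,1,6,6,3,1) → sorted (1,1,3,6,6,6): b_4=6>4, not a PF.
6^6 − 16807 = 46656 − 16807 = 29849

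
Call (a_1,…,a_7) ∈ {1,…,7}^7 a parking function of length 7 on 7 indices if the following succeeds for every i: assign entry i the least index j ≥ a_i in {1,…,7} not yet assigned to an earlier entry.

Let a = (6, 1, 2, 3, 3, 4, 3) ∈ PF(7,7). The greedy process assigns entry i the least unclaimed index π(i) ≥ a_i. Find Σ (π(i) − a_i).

Σπ = 28 ({1..7} each once); Σa = 6+1+2+3+3+4+3 = 22; disp = 28−22 = 6.

6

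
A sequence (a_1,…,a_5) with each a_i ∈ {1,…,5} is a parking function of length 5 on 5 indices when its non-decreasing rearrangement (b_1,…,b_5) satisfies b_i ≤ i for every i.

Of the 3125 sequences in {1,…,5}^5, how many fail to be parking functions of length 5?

|PF| = 1·6^4 = 1×1296 = 1296 (Pollak)
Check (3,5,3,4,3) → sorted (3,3,3,4,5): b_1=3>1, not a PF.
5^5 − 1296 = 3125 − 1296 = 1829

1829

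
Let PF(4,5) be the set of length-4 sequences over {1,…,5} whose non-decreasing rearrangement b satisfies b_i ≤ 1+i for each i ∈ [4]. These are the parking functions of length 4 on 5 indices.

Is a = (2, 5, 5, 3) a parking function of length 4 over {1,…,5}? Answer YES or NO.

NO

Order a: b = (2, 3, 5, 5).
  b_1=2 ≤ 2
  b_2=3 ≤ 3
  b_3=5 > 4
  fails at i=3 ⇒ NO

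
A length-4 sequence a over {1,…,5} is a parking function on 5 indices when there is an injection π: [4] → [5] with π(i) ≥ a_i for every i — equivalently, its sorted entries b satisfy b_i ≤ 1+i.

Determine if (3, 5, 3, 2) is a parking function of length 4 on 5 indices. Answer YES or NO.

YES

Order a: b = (2, 3, 3, 5).
  b_1=2 ≤ 2
  b_2=3 ≤ 3
  b_3=3 ≤ 4
  b_4=5 ≤ 5
All bounds hold ⇒ YES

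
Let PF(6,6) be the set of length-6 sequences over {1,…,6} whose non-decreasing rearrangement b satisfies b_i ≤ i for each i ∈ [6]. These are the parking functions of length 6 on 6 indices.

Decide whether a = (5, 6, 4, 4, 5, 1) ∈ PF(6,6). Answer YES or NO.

NO

Sorted: b = (1, 4, 4, 5, 5, 6).
  b_1=1 ≤ 1
  b_2=4 > 2
  fails at i=2 ⇒ NO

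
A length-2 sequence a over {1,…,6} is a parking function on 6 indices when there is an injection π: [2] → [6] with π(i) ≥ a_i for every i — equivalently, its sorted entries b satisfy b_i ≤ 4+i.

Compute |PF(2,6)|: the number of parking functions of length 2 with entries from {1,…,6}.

35

Count = (6−2+1)·(6+1)^(2−1) = 5 · 7 = 35 (Konheim–Weiss)
Example (5,1) → sorted (1,5): b_i ≤ 4+i ∀i, a PF.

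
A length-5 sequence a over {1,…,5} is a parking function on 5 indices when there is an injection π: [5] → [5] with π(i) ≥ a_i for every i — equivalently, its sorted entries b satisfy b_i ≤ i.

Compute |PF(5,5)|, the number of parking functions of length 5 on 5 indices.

Count = 1·6^4 = 1 · 1296 = 1296
One tuple (3,3,2,1,4) → sorted (1,2,3,3,4): b_i ≤ i ∀i, a PF.

1296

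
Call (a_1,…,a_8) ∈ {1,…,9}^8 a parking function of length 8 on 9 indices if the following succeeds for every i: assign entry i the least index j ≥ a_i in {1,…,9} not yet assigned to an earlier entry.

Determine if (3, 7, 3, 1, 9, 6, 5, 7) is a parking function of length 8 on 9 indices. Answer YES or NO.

Rearranged: b = (1, 3, 3, 5, 6, 7, 7, 9).
  b_1=1 ≤ 2
  b_2=3 ≤ 3
  b_3=3 ≤ 4
  b_4=5 ≤ 5
  b_5=6 ≤ 6
  b_6=7 ≤ 7
  b_7=7 ≤ 8
  b_8=9 ≤ 9
All bounds hold ⇒ YES

YES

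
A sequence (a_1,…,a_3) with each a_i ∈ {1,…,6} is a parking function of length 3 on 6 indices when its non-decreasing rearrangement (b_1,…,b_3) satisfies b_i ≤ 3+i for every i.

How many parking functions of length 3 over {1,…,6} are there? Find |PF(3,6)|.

196

|PF(3,6)| = (7−3)·7^(3−1) = 4 · 49 = 196 (Pollak)
Example (1,6,2) → sorted (1,2,6): b_i ≤ 3+i ∀i, a PF.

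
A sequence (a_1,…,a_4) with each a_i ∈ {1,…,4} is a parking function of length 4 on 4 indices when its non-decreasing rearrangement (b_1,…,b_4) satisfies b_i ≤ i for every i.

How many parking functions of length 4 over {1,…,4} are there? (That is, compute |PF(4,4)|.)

125

Count = 1·5^3 = 1 · 125 = 125 [KW]
Check (2,1,1,1) → sorted (1,1,1,2): b_i ≤ i ∀i, a PF.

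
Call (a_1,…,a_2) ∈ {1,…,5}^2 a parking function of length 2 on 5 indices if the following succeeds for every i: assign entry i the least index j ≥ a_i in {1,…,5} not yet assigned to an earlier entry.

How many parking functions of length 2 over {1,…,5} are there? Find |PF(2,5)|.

|PF(2,5)| = (6−2)·6^(2−1) = 4 · 6 = 24 (Pollak)
Example (4,1) → sorted (1,4): b_i ≤ 3+i ∀i, a PF.

24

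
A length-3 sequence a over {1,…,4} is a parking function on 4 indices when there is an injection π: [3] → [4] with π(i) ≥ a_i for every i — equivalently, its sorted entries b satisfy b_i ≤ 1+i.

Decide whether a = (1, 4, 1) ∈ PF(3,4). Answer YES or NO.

Sorted: b = (1, 1, 4).
  b_1=1 ≤ 2
  b_2=1 ≤ 3
  b_3=4 ≤ 4
All bounds hold ⇒ YES

YES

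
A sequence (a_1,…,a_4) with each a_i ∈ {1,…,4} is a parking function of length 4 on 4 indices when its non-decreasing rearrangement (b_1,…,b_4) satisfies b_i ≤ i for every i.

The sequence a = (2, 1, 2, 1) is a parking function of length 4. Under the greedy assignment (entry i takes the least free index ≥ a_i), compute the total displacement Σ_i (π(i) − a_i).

4

Σπ = 10 ({1..4} each once); Σa = 2+1+2+1 = 6; disp = 10−6 = 4.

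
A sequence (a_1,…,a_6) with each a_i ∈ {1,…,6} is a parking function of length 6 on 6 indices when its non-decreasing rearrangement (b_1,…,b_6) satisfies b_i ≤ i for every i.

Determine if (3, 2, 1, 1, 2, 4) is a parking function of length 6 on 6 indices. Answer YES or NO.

Order a: b = (1, 1, 2, 2, 3, 4).
  b_1=1 ≤ 1
  b_2=1 ≤ 2
  b_3=2 ≤ 3
  b_4=2 ≤ 4
  b_5=3 ≤ 5
  b_6=4 ≤ 6
All bounds hold ⇒ YES

YES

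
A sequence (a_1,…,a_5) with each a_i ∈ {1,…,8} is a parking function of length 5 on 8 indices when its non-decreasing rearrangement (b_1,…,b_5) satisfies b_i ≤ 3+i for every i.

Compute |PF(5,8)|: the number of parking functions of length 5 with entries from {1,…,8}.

#PF = (8+1−5)·(8+1)^{5−1} = 4×6561 = 26244
Example (4,3,5,1,7) → sorted (1,3,4,5,7): b_i ≤ 3+i ∀i, a PF.

26244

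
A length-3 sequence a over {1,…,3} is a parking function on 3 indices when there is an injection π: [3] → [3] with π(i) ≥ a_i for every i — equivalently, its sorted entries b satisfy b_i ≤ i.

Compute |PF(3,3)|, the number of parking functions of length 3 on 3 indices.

Count = (3−3+1)·(3+1)^(3−1) = 1×16 = 16 (Konheim–Weiss)
Check (3,2,1) → sorted (1,2,3): b_i ≤ i ∀i, a PF.

16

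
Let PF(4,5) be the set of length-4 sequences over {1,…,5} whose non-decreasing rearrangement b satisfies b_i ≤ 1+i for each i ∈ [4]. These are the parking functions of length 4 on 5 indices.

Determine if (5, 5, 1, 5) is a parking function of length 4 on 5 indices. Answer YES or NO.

NO

Rearranged: b = (1, 5, 5, 5).
  b_1=1 ≤ 2
  b_2=5 > 3
  fails at i=2 ⇒ NO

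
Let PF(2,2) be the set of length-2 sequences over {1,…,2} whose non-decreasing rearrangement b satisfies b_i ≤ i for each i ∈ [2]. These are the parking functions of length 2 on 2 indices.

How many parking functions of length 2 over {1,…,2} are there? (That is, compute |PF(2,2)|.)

3

|PF(2,2)| = (2−2+1)·(2+1)^(2−1) = 1×3 = 3 (Konheim–Weiss)
Example (2,1) → sorted (1,2): b_i ≤ i ∀i, a PF.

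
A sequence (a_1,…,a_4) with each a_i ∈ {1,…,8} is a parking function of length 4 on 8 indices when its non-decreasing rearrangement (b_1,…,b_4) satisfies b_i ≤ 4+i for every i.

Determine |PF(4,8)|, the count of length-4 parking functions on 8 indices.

|PF(4,8)| = (8+1−4)·(8+1)^{4−1} = 5×729 = 3645 (Konheim–Weiss)
Check (6,5,8,6) → sorted (5,6,6,8): b_i ≤ 4+i ∀i, a PF.

3645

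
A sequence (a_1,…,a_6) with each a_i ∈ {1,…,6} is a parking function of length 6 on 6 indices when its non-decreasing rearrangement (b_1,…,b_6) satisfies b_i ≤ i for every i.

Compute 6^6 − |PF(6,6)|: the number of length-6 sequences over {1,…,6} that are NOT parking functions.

|PF(6,6)| = 1·7^5 = 1×16807 = 16807
Check (1,6,1,5,5,2) → sorted (1,1,2,5,5,6): b_4=5>4, not a PF.
Total 46656; non-PF = 46656−16807 = 29849

29849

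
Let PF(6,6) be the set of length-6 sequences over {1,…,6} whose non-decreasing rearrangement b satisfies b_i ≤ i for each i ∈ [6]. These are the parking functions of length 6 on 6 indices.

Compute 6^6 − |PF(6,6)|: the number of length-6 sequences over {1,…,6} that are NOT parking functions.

29849

Count = (7−6)·7^(6−1) = 1·16807 = 16807
Check (5,4,6,5,1,6) → sorted (1,4,5,5,6,6): b_2=4>2, not a PF.
Total 46656; non-PF = 46656−16807 = 29849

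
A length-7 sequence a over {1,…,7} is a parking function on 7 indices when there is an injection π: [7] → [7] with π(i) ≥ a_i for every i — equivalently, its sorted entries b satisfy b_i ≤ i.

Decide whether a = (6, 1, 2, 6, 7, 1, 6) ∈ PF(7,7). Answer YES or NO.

NO

Sorted: b = (1, 1, 2, 6, 6, 6, 7).
  b_1=1 ≤ 1
  b_2=1 ≤ 2
  b_3=2 ≤ 3
  b_4=6 > 4
  fails at i=4 ⇒ NO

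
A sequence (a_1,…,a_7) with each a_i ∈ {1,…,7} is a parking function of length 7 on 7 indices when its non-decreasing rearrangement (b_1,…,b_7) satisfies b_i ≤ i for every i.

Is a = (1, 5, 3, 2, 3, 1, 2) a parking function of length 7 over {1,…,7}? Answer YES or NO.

YES

Rearranged: b = (1, 1, 2, 2, 3, 3, 5).
  b_1=1 ≤ 1
  b_2=1 ≤ 2
  b_3=2 ≤ 3
  b_4=2 ≤ 4
  b_5=3 ≤ 5
  b_6=3 ≤ 6
  b_7=5 ≤ 7
All bounds hold ⇒ YES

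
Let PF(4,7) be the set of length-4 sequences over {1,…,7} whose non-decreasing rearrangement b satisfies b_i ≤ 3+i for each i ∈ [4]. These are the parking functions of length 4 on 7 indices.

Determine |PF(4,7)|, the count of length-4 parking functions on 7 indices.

|PF| = 4·8^3 = 4 · 512 = 2048 [KW]
E.g. (7,1,5,5) → sorted (1,5,5,7): b_i ≤ 3+i ∀i, a PF.

2048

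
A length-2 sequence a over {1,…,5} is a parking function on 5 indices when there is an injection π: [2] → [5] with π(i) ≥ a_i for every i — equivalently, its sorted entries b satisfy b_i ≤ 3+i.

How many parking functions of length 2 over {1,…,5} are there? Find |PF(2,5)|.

|PF| = (6−2)·6^(2−1) = 4×6 = 24 (Pollak)
Check (2,4) → sorted (2,4): b_i ≤ 3+i ∀i, a PF.

24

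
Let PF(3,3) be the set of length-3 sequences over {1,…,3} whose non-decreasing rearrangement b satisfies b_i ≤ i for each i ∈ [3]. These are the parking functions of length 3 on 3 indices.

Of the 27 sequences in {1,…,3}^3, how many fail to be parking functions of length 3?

11

Count = (4−3)·4^(3−1) = 1·16 = 16
One tuple (3,3,3) → sorted (3,3,3): b_1=3>1, not a PF.
So 27 − 16 = 11 fail.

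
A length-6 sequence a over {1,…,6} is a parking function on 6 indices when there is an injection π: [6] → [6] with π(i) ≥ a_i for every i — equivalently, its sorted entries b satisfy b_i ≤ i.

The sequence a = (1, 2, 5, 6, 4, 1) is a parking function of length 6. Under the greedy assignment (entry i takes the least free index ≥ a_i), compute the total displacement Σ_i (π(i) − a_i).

Σπ(i) = 1+…+6 = 21; Σa = 1+2+5+6+4+1 = 19; disp = 21−19 = 2.

2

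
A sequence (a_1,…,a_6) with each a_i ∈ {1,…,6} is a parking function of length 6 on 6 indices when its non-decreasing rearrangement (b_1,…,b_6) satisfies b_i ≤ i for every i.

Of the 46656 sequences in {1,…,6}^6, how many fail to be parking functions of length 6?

Count = (7−6)·7^(6−1) = 1 · 16807 = 16807
Check (6,1,1,6,1,6) → sorted (1,1,1,6,6,6): b_4=6>4, not a PF.
So 46656 − 16807 = 29849 fail.

29849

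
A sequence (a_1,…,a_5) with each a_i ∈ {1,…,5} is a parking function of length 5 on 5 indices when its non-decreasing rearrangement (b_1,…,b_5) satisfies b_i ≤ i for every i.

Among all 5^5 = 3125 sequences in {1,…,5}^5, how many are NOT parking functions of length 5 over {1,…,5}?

|PF(5,5)| = 1·6^4 = 1×1296 = 1296 [KW]
E.g. (3,5,2,2,5) → sorted (2,2,3,5,5): b_1=2>1, not a PF.
So 3125 − 1296 = 1829 fail.

1829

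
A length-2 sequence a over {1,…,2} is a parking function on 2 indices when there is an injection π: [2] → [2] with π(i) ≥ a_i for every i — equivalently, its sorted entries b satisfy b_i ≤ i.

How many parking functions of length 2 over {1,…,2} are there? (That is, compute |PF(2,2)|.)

Count = 1·3^1 = 1 · 3 = 3 (Konheim–Weiss)
Check (2,1) → sorted (1,2): b_i ≤ i ∀i, a PF.

3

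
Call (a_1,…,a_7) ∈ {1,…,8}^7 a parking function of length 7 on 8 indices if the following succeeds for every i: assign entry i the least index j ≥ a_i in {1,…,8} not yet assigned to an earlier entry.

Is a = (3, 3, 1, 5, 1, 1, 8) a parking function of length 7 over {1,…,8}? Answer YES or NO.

YES

Sorted: b = (1, 1, 1, 3, 3, 5, 8).
  b_1=1 ≤ 2
  b_2=1 ≤ 3
  b_3=1 ≤ 4
  b_4=3 ≤ 5
  b_5=3 ≤ 6
  b_6=5 ≤ 7
  b_7=8 ≤ 8
All bounds hold ⇒ YES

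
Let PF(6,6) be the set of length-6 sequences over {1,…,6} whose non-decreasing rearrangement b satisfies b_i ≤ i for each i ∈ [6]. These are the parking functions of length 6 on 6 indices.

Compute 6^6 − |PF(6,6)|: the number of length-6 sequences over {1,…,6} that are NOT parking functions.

|PF| = 1·7^5 = 1·16807 = 16807 [KW]
E.g. (4,4,4,4,4,2) → sorted (2,4,4,4,4,4): b_1=2>1, not a PF.
So 46656 − 16807 = 29849 fail.

29849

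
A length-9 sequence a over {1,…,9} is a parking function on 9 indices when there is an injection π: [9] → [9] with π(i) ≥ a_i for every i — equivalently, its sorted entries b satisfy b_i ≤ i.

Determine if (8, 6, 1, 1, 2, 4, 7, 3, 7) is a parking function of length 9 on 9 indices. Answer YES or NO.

Order a: b = (1, 1, 2, 3, 4, 6, 7, 7, 8).
  b_1=1 ≤ 1
  b_2=1 ≤ 2
  b_3=2 ≤ 3
  b_4=3 ≤ 4
  b_5=4 ≤ 5
  b_6=6 ≤ 6
  b_7=7 ≤ 7
  b_8=7 ≤ 8
  b_9=8 ≤ 9
All bounds hold ⇒ YES

YES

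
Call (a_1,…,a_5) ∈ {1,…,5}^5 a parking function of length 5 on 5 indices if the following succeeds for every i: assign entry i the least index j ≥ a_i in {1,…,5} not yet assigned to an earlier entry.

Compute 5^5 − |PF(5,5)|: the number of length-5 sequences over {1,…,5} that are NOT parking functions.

1829

|PF| = (5−5+1)·(5+1)^(5−1) = 1×1296 = 1296 (Konheim–Weiss)
Check (3,5,5,1,4) → sorted (1,3,4,5,5): b_2=3>2, not a PF.
Total 3125; non-PF = 3125−1296 = 1829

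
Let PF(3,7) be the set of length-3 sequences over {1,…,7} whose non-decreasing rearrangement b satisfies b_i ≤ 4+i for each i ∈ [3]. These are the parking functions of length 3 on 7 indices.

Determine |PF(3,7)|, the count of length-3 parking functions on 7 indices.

320

|PF| = (7−3+1)·(7+1)^(3−1) = 5 · 64 = 320 (Konheim–Weiss)
Check (2,5,4) → sorted (2,4,5): b_i ≤ 4+i ∀i, a PF.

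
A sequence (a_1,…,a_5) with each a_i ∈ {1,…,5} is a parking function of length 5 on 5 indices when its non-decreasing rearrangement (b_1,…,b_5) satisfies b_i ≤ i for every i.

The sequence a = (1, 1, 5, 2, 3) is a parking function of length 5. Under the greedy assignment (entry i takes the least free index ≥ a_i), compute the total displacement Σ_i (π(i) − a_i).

3

Σπ(i) = 1+…+5 = 15; Σa = 1+1+5+2+3 = 12; disp = 15−12 = 3.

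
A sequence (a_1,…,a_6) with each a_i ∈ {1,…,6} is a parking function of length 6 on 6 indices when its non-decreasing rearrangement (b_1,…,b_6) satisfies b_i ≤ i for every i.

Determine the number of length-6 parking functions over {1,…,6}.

Count = 1·7^5 = 1×16807 = 16807 [KW]
Example (1,1,2,4,2,3) → sorted (1,1,2,2,3,4): b_i ≤ i ∀i, a PF.

16807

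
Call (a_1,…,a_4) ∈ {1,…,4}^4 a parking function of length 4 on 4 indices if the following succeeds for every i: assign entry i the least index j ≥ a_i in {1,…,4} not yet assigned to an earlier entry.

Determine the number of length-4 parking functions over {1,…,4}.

125

|PF(4,4)| = (4+1−4)·(4+1)^{4−1} = 1·125 = 125 [KW]
One tuple (1,4,2,2) → sorted (1,2,2,4): b_i ≤ i ∀i, a PF.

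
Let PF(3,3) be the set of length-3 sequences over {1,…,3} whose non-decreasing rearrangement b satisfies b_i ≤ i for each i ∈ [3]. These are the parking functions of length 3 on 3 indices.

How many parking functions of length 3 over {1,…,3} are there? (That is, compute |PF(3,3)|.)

16

#PF = (3−3+1)·(3+1)^(3−1) = 1·16 = 16 [KW]
Example (1,2,2) → sorted (1,2,2): b_i ≤ i ∀i, a PF.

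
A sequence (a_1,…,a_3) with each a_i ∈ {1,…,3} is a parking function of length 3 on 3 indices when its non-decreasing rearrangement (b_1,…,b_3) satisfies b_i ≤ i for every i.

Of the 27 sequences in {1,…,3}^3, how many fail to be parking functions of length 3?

11

|PF| = 1·4^2 = 1 · 16 = 16 [KW]
E.g. (3,3,3) → sorted (3,3,3): b_1=3>1, not a PF.
So 27 − 16 = 11 fail.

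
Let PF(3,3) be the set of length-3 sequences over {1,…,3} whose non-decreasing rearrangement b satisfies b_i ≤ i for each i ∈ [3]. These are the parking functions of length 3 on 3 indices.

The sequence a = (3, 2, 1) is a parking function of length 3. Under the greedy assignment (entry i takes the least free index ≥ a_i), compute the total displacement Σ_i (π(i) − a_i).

Σπ(i) = 1+…+3 = 6; Σa = 3+2+1 = 6; disp = 6−6 = 0.

0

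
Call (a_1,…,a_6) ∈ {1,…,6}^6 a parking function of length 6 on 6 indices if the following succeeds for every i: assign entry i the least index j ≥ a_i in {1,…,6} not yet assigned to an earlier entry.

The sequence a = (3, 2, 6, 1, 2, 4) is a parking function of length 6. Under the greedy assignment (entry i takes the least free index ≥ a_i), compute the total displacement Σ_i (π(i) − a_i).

Σπ = 21 ({1..6} each once); Σa = 3+2+6+1+2+4 = 18; disp = 21−18 = 3.

3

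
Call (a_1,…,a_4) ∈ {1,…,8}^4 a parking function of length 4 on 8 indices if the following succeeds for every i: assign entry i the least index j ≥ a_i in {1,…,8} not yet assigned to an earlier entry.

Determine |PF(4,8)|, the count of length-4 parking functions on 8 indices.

Count = (9−4)·9^(4−1) = 5·729 = 3645 (Pollak)
Check (7,6,8,2) → sorted (2,6,7,8): b_i ≤ 4+i ∀i, a PF.

3645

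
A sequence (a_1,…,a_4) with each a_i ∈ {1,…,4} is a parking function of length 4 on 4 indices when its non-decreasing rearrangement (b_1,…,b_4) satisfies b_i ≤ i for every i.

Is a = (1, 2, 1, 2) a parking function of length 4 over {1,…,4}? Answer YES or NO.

Order a: b = (1, 1, 2, 2).
  b_1=1 ≤ 1
  b_2=1 ≤ 2
  b_3=2 ≤ 3
  b_4=2 ≤ 4
All bounds hold ⇒ YES

YES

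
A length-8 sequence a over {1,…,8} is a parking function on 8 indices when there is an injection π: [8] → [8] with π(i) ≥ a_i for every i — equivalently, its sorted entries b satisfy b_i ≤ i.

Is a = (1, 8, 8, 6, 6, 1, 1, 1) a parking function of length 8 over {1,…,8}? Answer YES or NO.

Order a: b = (1, 1, 1, 1, 6, 6, 8, 8).
  b_1=1 ≤ 1
  b_2=1 ≤ 2
  b_3=1 ≤ 3
  b_4=1 ≤ 4
  b_5=6 > 5
  fails at i=5 ⇒ NO

NO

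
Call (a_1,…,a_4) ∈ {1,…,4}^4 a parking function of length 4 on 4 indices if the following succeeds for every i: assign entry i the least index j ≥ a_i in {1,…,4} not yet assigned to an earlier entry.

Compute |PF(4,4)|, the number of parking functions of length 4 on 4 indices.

125

#PF = (5−4)·5^(4−1) = 1·125 = 125
One tuple (3,1,2,3) → sorted (1,2,3,3): b_i ≤ i ∀i, a PF.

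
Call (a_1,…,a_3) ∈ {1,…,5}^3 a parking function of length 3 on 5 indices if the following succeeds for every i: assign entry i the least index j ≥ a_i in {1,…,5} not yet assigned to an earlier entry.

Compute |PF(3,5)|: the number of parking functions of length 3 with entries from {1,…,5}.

|PF(3,5)| = (5+1−3)·(5+1)^{3−1} = 3×36 = 108 [KW]
Example (4,3,2) → sorted (2,3,4): b_i ≤ 2+i ∀i, a PF.

108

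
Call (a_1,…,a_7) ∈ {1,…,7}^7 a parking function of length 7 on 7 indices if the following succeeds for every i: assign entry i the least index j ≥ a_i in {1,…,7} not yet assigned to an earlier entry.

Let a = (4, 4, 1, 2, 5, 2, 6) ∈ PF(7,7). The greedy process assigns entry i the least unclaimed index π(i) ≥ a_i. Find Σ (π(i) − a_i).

Σπ(i) = 1+…+7 = 28; Σa = 4+4+1+2+5+2+6 = 24; disp = 28−24 = 4.

4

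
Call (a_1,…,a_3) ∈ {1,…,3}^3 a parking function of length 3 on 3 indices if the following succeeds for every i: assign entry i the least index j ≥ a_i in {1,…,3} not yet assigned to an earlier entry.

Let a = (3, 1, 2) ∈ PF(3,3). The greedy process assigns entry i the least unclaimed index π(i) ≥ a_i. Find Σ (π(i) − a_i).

0

Σπ(i) = 1+…+3 = 6; Σa = 3+1+2 = 6; disp = 6−6 = 0.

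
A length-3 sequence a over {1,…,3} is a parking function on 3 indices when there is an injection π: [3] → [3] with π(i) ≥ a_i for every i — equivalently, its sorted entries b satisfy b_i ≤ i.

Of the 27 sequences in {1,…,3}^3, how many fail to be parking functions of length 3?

Count = (4−3)·4^(3−1) = 1×16 = 16
Check (2,3,2) → sorted (2,2,3): b_1=2>1, not a PF.
Total 27; non-PF = 27−16 = 11

11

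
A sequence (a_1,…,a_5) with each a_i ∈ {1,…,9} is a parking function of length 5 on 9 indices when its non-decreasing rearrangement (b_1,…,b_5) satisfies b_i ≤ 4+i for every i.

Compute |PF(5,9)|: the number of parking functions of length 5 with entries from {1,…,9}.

50000

#PF = 5·10^4 = 5·10000 = 50000
Example (1,5,2,9,5) → sorted (1,2,5,5,9): b_i ≤ 4+i ∀i, a PF.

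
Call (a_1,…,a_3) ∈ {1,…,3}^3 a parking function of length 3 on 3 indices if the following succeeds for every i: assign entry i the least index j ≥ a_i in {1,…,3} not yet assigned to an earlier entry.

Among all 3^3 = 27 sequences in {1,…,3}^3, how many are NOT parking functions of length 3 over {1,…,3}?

11

#PF = (3−3+1)·(3+1)^(3−1) = 1·16 = 16
Check (3,3,2) → sorted (2,3,3): b_1=2>1, not a PF.
So 27 − 16 = 11 fail.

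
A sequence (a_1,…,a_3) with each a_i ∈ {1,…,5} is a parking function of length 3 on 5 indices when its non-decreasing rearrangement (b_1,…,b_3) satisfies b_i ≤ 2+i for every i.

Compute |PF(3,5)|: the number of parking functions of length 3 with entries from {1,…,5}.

Count = (6−3)·6^(3−1) = 3·36 = 108
One tuple (1,2,2) → sorted (1,2,2): b_i ≤ 2+i ∀i, a PF.

108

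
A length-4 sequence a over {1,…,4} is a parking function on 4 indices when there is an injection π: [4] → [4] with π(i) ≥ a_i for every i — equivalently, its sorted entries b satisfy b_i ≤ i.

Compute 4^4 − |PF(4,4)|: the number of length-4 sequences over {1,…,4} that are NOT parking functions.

|PF(4,4)| = 1·5^3 = 1×125 = 125 [KW]
Check (4,4,4,3) → sorted (3,4,4,4): b_1=3>1, not a PF.
So 256 − 125 = 131 fail.

131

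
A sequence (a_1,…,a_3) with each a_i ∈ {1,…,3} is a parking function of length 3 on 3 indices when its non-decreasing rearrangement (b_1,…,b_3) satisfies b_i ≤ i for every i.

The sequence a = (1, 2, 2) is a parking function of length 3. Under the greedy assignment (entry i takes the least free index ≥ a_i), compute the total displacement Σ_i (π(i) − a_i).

1

Σπ(i) = 1+…+3 = 6; Σa = 1+2+2 = 5; disp = 6−5 = 1.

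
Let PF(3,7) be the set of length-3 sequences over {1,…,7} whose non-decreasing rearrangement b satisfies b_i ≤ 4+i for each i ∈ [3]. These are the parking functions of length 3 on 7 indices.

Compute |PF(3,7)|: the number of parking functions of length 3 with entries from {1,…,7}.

|PF| = 5·8^2 = 5 · 64 = 320
E.g. (1,1,7) → sorted (1,1,7): b_i ≤ 4+i ∀i, a PF.

320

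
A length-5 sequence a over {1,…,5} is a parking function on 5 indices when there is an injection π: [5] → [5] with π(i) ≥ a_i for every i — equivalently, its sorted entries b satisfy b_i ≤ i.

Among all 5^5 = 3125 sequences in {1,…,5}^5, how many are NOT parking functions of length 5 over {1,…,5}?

1829

|PF| = (5−5+1)·(5+1)^(5−1) = 1×1296 = 1296 (Pollak)
One tuple (1,1,4,5,4) → sorted (1,1,4,4,5): b_3=4>3, not a PF.
5^5 − 1296 = 3125 − 1296 = 1829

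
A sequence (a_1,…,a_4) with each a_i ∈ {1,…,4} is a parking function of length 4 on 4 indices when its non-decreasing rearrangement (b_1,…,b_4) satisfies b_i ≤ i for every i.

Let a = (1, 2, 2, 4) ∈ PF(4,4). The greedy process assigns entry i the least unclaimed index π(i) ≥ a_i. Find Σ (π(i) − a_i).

Σπ = 10 ({1..4} each once); Σa = 1+2+2+4 = 9; disp = 10−9 = 1.

1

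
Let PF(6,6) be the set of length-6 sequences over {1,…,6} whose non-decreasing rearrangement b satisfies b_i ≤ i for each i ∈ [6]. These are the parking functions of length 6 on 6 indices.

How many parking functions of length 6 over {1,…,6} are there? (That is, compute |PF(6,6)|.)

Count = 1·7^5 = 1 · 16807 = 16807 (Pollak)
Check (3,1,1,2,6,2) → sorted (1,1,2,2,3,6): b_i ≤ i ∀i, a PF.

16807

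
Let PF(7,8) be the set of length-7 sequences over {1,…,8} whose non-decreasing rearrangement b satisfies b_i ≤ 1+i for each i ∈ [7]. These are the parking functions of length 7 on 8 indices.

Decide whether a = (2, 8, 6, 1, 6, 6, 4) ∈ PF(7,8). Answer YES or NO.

NO

Order a: b = (1, 2, 4, 6, 6, 6, 8).
  b_1=1 ≤ 2
  b_2=2 ≤ 3
  b_3=4 ≤ 4
  b_4=6 > 5
  fails at i=4 ⇒ NO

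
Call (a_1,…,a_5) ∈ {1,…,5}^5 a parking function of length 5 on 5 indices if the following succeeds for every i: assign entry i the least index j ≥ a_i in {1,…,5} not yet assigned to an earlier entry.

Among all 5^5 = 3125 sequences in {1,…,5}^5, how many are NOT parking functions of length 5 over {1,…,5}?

|PF(5,5)| = (6−5)·6^(5−1) = 1 · 1296 = 1296
E.g. (5,4,4,5,5) → sorted (4,4,5,5,5): b_1=4>1, not a PF.
Total 3125; non-PF = 3125−1296 = 1829

1829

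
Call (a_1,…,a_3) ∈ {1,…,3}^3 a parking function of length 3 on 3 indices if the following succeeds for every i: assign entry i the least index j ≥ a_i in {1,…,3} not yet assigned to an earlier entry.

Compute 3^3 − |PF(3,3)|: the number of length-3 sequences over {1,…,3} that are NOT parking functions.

Count = (4−3)·4^(3−1) = 1·16 = 16 (Pollak)
One tuple (2,3,3) → sorted (2,3,3): b_1=2>1, not a PF.
Total 27; non-PF = 27−16 = 11

11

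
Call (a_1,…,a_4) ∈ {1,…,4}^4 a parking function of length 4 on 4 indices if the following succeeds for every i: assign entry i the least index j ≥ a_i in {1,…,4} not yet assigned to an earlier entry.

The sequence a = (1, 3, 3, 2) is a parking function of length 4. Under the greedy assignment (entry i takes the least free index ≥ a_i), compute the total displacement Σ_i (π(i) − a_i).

Σπ = 4·5/2 = 10 (π permutes [4]); Σa = 1+3+3+2 = 9; disp = 10−9 = 1.

1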